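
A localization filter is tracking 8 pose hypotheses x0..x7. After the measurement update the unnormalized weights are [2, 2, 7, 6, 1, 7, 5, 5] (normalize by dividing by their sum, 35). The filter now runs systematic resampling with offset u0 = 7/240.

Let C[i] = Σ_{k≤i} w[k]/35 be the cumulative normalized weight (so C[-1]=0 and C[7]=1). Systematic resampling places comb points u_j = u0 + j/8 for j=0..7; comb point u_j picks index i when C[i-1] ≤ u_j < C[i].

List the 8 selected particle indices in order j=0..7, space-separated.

0 2 2 3 5 5 6 7

C = [2/35, 4/35, 11/35, 17/35, 18/35, 5/7, 6/7, 1]
j=0: u_0=7/240 ∈ [0, 2/35) → index 0
j=1: u_1=37/240 ∈ [4/35, 11/35) → index 2
j=2: u_2=67/240 ∈ [4/35, 11/35) → index 2
j=3: u_3=97/240 ∈ [11/35, 17/35) → index 3
j=4: u_4=127/240 ∈ [18/35, 5/7) → index 5
j=5: u_5=157/240 ∈ [18/35, 5/7) → index 5
j=6: u_6=187/240 ∈ [5/7, 6/7) → index 6
j=7: u_7=217/240 ∈ [6/7, 1) → index 7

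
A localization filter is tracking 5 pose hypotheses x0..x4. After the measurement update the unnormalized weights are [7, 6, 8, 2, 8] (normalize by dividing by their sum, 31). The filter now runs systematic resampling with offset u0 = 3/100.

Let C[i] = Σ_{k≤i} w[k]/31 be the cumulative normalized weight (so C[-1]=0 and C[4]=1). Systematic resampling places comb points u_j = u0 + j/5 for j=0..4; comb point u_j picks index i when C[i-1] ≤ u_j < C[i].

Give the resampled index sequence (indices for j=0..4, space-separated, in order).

0 1 2 2 4

C = [7/31, 13/31, 21/31, 23/31, 1]
j=0: u_0=3/100 ∈ [0, 7/31) → index 0
j=1: u_1=23/100 ∈ [7/31, 13/31) → index 1
j=2: u_2=43/100 ∈ [13/31, 21/31) → index 2
j=3: u_3=63/100 ∈ [13/31, 21/31) → index 2
j=4: u_4=83/100 ∈ [23/31, 1) → index 4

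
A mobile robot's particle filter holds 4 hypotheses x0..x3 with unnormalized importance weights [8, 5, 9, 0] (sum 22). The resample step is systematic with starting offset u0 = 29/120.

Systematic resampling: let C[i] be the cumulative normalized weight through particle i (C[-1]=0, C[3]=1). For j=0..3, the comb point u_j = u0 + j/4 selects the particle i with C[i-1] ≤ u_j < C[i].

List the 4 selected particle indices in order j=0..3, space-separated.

0 1 2 2

C = [4/11, 13/22, 1, 1]
j=0: u_0=29/120 ∈ [0, 4/11) → index 0
j=1: u_1=59/120 ∈ [4/11, 13/22) → index 1
j=2: u_2=89/120 ∈ [13/22, 1) → index 2
j=3: u_3=119/120 ∈ [13/22, 1) → index 2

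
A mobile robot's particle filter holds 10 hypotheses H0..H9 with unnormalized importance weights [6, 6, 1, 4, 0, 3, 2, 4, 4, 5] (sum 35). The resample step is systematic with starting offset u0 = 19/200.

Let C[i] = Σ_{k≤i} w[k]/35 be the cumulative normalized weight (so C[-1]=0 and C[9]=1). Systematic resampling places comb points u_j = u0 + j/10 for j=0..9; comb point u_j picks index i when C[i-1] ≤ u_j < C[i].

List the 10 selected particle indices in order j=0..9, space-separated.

C = [6/35, 12/35, 13/35, 17/35, 17/35, 4/7, 22/35, 26/35, 6/7, 1]
j=0: u_0=19/200 ∈ [0, 6/35) → index 0
j=1: u_1=39/200 ∈ [6/35, 12/35) → index 1
j=2: u_2=59/200 ∈ [6/35, 12/35) → index 1
j=3: u_3=79/200 ∈ [13/35, 17/35) → index 3
j=4: u_4=99/200 ∈ [17/35, 4/7) → index 5
j=5: u_5=119/200 ∈ [4/7, 22/35) → index 6
j=6: u_6=139/200 ∈ [22/35, 26/35) → index 7
j=7: u_7=159/200 ∈ [26/35, 6/7) → index 8
j=8: u_8=179/200 ∈ [6/7, 1) → index 9
j=9: u_9=199/200 ∈ [6/7, 1) → index 9

0 1 1 3 5 6 7 8 9 9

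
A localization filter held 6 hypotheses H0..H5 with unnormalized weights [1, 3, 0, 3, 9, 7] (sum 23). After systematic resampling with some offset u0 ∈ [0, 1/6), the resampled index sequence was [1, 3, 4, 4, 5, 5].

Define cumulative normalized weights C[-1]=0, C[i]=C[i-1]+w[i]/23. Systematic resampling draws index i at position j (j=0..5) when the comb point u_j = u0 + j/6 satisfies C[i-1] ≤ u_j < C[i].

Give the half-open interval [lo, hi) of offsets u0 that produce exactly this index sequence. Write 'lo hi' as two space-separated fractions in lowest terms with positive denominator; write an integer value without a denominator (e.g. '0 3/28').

1/23 19/138

C = [1/23, 4/23, 4/23, 7/23, 16/23, 1]
j=0 picked index 1: u0 ∈ [1/23, 4/23)
j=1 picked index 3: u0 ∈ [1/138, 19/138)
j=2 picked index 4: u0 ∈ [-2/69, 25/69)
j=3 picked index 4: u0 ∈ [-9/46, 9/46)
j=4 picked index 5: u0 ∈ [2/69, 1/3)
j=5 picked index 5: u0 ∈ [-19/138, 1/6)
intersection: [1/23, 19/138)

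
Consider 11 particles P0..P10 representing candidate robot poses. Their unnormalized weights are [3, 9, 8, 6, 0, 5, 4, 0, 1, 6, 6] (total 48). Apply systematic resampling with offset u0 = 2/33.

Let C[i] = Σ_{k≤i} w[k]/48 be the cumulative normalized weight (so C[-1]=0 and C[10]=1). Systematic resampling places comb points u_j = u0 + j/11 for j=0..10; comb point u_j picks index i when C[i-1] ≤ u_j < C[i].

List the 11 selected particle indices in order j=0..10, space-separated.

C = [1/16, 1/4, 5/12, 13/24, 13/24, 31/48, 35/48, 35/48, 3/4, 7/8, 1]
j=0: u_0=2/33 ∈ [0, 1/16) → index 0
j=1: u_1=5/33 ∈ [1/16, 1/4) → index 1
j=2: u_2=8/33 ∈ [1/16, 1/4) → index 1
j=3: u_3=1/3 ∈ [1/4, 5/12) → index 2
j=4: u_4=14/33 ∈ [5/12, 13/24) → index 3
j=5: u_5=17/33 ∈ [5/12, 13/24) → index 3
j=6: u_6=20/33 ∈ [13/24, 31/48) → index 5
j=7: u_7=23/33 ∈ [31/48, 35/48) → index 6
j=8: u_8=26/33 ∈ [3/4, 7/8) → index 9
j=9: u_9=29/33 ∈ [7/8, 1) → index 10
j=10: u_10=32/33 ∈ [7/8, 1) → index 10

0 1 1 2 3 3 5 6 9 10 10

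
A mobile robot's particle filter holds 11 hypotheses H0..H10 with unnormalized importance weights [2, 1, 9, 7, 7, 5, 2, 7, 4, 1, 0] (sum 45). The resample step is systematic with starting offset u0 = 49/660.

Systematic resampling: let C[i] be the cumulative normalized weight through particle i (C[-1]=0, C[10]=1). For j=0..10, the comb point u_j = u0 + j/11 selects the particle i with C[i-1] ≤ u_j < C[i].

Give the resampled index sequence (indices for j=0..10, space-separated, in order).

2 2 2 3 4 4 5 6 7 8 9

C = [2/45, 1/15, 4/15, 19/45, 26/45, 31/45, 11/15, 8/9, 44/45, 1, 1]
j=0: u_0=49/660 ∈ [1/15, 4/15) → index 2
j=1: u_1=109/660 ∈ [1/15, 4/15) → index 2
j=2: u_2=169/660 ∈ [1/15, 4/15) → index 2
j=3: u_3=229/660 ∈ [4/15, 19/45) → index 3
j=4: u_4=289/660 ∈ [19/45, 26/45) → index 4
j=5: u_5=349/660 ∈ [19/45, 26/45) → index 4
j=6: u_6=409/660 ∈ [26/45, 31/45) → index 5
j=7: u_7=469/660 ∈ [31/45, 11/15) → index 6
j=8: u_8=529/660 ∈ [11/15, 8/9) → index 7
j=9: u_9=589/660 ∈ [8/9, 44/45) → index 8
j=10: u_10=59/60 ∈ [44/45, 1) → index 9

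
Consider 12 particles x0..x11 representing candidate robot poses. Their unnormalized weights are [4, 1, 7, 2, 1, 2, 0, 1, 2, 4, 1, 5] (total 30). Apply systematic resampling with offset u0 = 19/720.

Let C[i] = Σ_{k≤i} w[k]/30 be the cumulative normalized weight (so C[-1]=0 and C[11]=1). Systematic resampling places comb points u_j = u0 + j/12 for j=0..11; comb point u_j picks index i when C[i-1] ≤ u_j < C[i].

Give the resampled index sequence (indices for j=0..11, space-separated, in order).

0 0 2 2 2 3 5 8 9 9 11 11

C = [2/15, 1/6, 2/5, 7/15, 1/2, 17/30, 17/30, 3/5, 2/3, 4/5, 5/6, 1]
j=0: u_0=19/720 ∈ [0, 2/15) → index 0
j=1: u_1=79/720 ∈ [0, 2/15) → index 0
j=2: u_2=139/720 ∈ [1/6, 2/5) → index 2
j=3: u_3=199/720 ∈ [1/6, 2/5) → index 2
j=4: u_4=259/720 ∈ [1/6, 2/5) → index 2
j=5: u_5=319/720 ∈ [2/5, 7/15) → index 3
j=6: u_6=379/720 ∈ [1/2, 17/30) → index 5
j=7: u_7=439/720 ∈ [3/5, 2/3) → index 8
j=8: u_8=499/720 ∈ [2/3, 4/5) → index 9
j=9: u_9=559/720 ∈ [2/3, 4/5) → index 9
j=10: u_10=619/720 ∈ [5/6, 1) → index 11
j=11: u_11=679/720 ∈ [5/6, 1) → index 11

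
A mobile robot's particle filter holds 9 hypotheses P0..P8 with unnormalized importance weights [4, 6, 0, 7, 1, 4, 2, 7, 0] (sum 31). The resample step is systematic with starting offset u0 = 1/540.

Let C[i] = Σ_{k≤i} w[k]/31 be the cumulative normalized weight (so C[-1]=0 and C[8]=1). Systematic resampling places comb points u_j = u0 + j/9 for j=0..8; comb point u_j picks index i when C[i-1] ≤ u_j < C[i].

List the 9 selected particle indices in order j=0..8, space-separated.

0 0 1 3 3 4 5 7 7

C = [4/31, 10/31, 10/31, 17/31, 18/31, 22/31, 24/31, 1, 1]
j=0: u_0=1/540 ∈ [0, 4/31) → index 0
j=1: u_1=61/540 ∈ [0, 4/31) → index 0
j=2: u_2=121/540 ∈ [4/31, 10/31) → index 1
j=3: u_3=181/540 ∈ [10/31, 17/31) → index 3
j=4: u_4=241/540 ∈ [10/31, 17/31) → index 3
j=5: u_5=301/540 ∈ [17/31, 18/31) → index 4
j=6: u_6=361/540 ∈ [18/31, 22/31) → index 5
j=7: u_7=421/540 ∈ [24/31, 1) → index 7
j=8: u_8=481/540 ∈ [24/31, 1) → index 7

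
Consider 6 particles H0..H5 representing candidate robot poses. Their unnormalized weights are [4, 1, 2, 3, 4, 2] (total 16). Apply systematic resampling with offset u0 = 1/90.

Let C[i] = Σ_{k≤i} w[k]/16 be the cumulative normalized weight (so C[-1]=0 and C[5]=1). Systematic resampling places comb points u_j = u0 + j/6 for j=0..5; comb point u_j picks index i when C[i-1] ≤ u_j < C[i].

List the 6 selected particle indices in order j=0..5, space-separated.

C = [1/4, 5/16, 7/16, 5/8, 7/8, 1]
j=0: u_0=1/90 ∈ [0, 1/4) → index 0
j=1: u_1=8/45 ∈ [0, 1/4) → index 0
j=2: u_2=31/90 ∈ [5/16, 7/16) → index 2
j=3: u_3=23/45 ∈ [7/16, 5/8) → index 3
j=4: u_4=61/90 ∈ [5/8, 7/8) → index 4
j=5: u_5=38/45 ∈ [5/8, 7/8) → index 4

0 0 2 3 4 4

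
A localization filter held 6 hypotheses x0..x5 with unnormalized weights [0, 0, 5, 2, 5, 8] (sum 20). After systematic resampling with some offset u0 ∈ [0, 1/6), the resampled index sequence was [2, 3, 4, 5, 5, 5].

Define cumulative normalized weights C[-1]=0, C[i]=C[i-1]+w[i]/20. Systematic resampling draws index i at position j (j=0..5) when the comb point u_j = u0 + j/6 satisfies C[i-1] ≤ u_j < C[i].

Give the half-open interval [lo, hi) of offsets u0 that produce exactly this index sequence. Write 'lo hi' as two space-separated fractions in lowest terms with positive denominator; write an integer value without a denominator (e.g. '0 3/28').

1/10 1/6

C = [0, 0, 1/4, 7/20, 3/5, 1]
j=0 picked index 2: u0 ∈ [0, 1/4)
j=1 picked index 3: u0 ∈ [1/12, 11/60)
j=2 picked index 4: u0 ∈ [1/60, 4/15)
j=3 picked index 5: u0 ∈ [1/10, 1/2)
j=4 picked index 5: u0 ∈ [-1/15, 1/3)
j=5 picked index 5: u0 ∈ [-7/30, 1/6)
intersection: [1/10, 1/6)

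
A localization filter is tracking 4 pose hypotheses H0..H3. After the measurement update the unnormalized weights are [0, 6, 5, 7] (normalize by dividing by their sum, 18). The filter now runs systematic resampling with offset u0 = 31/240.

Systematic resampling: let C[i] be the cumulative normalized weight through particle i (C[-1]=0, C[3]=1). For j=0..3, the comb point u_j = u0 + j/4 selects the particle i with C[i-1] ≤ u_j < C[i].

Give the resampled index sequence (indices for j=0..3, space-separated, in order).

1 2 3 3

C = [0, 1/3, 11/18, 1]
j=0: u_0=31/240 ∈ [0, 1/3) → index 1
j=1: u_1=91/240 ∈ [1/3, 11/18) → index 2
j=2: u_2=151/240 ∈ [11/18, 1) → index 3
j=3: u_3=211/240 ∈ [11/18, 1) → index 3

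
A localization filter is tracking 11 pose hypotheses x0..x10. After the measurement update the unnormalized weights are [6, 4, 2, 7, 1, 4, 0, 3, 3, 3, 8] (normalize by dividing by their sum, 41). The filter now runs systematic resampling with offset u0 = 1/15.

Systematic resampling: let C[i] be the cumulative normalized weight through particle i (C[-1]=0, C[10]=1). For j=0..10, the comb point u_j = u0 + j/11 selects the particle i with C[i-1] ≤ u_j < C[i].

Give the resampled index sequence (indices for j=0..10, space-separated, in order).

C = [6/41, 10/41, 12/41, 19/41, 20/41, 24/41, 24/41, 27/41, 30/41, 33/41, 1]
j=0: u_0=1/15 ∈ [0, 6/41) → index 0
j=1: u_1=26/165 ∈ [6/41, 10/41) → index 1
j=2: u_2=41/165 ∈ [10/41, 12/41) → index 2
j=3: u_3=56/165 ∈ [12/41, 19/41) → index 3
j=4: u_4=71/165 ∈ [12/41, 19/41) → index 3
j=5: u_5=86/165 ∈ [20/41, 24/41) → index 5
j=6: u_6=101/165 ∈ [24/41, 27/41) → index 7
j=7: u_7=116/165 ∈ [27/41, 30/41) → index 8
j=8: u_8=131/165 ∈ [30/41, 33/41) → index 9
j=9: u_9=146/165 ∈ [33/41, 1) → index 10
j=10: u_10=161/165 ∈ [33/41, 1) → index 10

0 1 2 3 3 5 7 8 9 10 10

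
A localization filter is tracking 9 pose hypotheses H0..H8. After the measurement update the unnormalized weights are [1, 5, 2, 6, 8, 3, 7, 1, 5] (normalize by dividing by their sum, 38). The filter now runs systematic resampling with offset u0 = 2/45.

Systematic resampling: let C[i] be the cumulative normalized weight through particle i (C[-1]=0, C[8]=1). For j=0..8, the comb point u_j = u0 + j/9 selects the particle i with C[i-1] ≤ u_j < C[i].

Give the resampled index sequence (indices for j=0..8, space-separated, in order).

C = [1/38, 3/19, 4/19, 7/19, 11/19, 25/38, 16/19, 33/38, 1]
j=0: u_0=2/45 ∈ [1/38, 3/19) → index 1
j=1: u_1=7/45 ∈ [1/38, 3/19) → index 1
j=2: u_2=4/15 ∈ [4/19, 7/19) → index 3
j=3: u_3=17/45 ∈ [7/19, 11/19) → index 4
j=4: u_4=22/45 ∈ [7/19, 11/19) → index 4
j=5: u_5=3/5 ∈ [11/19, 25/38) → index 5
j=6: u_6=32/45 ∈ [25/38, 16/19) → index 6
j=7: u_7=37/45 ∈ [25/38, 16/19) → index 6
j=8: u_8=14/15 ∈ [33/38, 1) → index 8

1 1 3 4 4 5 6 6 8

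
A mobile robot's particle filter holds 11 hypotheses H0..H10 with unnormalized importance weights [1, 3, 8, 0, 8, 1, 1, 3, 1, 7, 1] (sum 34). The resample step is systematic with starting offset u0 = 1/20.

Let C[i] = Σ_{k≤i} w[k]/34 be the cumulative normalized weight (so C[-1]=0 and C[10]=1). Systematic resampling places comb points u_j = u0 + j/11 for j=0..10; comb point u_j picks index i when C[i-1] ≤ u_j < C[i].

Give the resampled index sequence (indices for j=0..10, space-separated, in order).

1 2 2 2 4 4 5 7 9 9 9

C = [1/34, 2/17, 6/17, 6/17, 10/17, 21/34, 11/17, 25/34, 13/17, 33/34, 1]
j=0: u_0=1/20 ∈ [1/34, 2/17) → index 1
j=1: u_1=31/220 ∈ [2/17, 6/17) → index 2
j=2: u_2=51/220 ∈ [2/17, 6/17) → index 2
j=3: u_3=71/220 ∈ [2/17, 6/17) → index 2
j=4: u_4=91/220 ∈ [6/17, 10/17) → index 4
j=5: u_5=111/220 ∈ [6/17, 10/17) → index 4
j=6: u_6=131/220 ∈ [10/17, 21/34) → index 5
j=7: u_7=151/220 ∈ [11/17, 25/34) → index 7
j=8: u_8=171/220 ∈ [13/17, 33/34) → index 9
j=9: u_9=191/220 ∈ [13/17, 33/34) → index 9
j=10: u_10=211/220 ∈ [13/17, 33/34) → index 9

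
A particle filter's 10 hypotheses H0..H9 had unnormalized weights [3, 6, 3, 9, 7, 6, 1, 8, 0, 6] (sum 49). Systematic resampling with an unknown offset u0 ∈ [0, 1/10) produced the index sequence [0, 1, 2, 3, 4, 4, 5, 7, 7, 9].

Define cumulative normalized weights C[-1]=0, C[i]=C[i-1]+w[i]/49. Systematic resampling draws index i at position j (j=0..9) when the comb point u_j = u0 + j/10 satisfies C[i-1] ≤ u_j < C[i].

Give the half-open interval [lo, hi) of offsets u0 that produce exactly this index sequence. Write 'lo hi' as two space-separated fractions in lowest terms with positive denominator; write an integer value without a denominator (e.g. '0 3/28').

C = [3/49, 9/49, 12/49, 3/7, 4/7, 34/49, 5/7, 43/49, 43/49, 1]
j=0 picked index 0: u0 ∈ [0, 3/49)
j=1 picked index 1: u0 ∈ [-19/490, 41/490)
j=2 picked index 2: u0 ∈ [-4/245, 11/245)
j=3 picked index 3: u0 ∈ [-27/490, 9/70)
j=4 picked index 4: u0 ∈ [1/35, 6/35)
j=5 picked index 4: u0 ∈ [-1/14, 1/14)
j=6 picked index 5: u0 ∈ [-1/35, 23/245)
j=7 picked index 7: u0 ∈ [1/70, 87/490)
j=8 picked index 7: u0 ∈ [-3/35, 19/245)
j=9 picked index 9: u0 ∈ [-11/490, 1/10)
intersection: [1/35, 11/245)

1/35 11/245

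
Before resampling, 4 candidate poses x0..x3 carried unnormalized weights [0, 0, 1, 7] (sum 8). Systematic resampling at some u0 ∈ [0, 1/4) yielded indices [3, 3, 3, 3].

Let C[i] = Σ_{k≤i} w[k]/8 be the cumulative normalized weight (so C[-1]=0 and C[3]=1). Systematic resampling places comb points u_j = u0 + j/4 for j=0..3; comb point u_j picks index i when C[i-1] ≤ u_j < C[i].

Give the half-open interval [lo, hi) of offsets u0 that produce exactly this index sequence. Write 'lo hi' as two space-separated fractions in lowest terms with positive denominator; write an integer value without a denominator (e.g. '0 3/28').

C = [0, 0, 1/8, 1]
j=0 picked index 3: u0 ∈ [1/8, 1)
j=1 picked index 3: u0 ∈ [-1/8, 3/4)
j=2 picked index 3: u0 ∈ [-3/8, 1/2)
j=3 picked index 3: u0 ∈ [-5/8, 1/4)
intersection: [1/8, 1/4)

1/8 1/4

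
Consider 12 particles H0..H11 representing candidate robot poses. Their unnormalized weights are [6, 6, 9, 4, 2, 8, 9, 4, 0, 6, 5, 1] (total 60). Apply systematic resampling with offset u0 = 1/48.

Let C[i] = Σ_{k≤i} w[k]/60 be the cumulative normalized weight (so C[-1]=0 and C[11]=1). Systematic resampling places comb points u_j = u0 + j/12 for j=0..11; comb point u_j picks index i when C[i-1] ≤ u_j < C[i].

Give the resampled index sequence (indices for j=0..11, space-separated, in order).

C = [1/10, 1/5, 7/20, 5/12, 9/20, 7/12, 11/15, 4/5, 4/5, 9/10, 59/60, 1]
j=0: u_0=1/48 ∈ [0, 1/10) → index 0
j=1: u_1=5/48 ∈ [1/10, 1/5) → index 1
j=2: u_2=3/16 ∈ [1/10, 1/5) → index 1
j=3: u_3=13/48 ∈ [1/5, 7/20) → index 2
j=4: u_4=17/48 ∈ [7/20, 5/12) → index 3
j=5: u_5=7/16 ∈ [5/12, 9/20) → index 4
j=6: u_6=25/48 ∈ [9/20, 7/12) → index 5
j=7: u_7=29/48 ∈ [7/12, 11/15) → index 6
j=8: u_8=11/16 ∈ [7/12, 11/15) → index 6
j=9: u_9=37/48 ∈ [11/15, 4/5) → index 7
j=10: u_10=41/48 ∈ [4/5, 9/10) → index 9
j=11: u_11=15/16 ∈ [9/10, 59/60) → index 10

0 1 1 2 3 4 5 6 6 7 9 10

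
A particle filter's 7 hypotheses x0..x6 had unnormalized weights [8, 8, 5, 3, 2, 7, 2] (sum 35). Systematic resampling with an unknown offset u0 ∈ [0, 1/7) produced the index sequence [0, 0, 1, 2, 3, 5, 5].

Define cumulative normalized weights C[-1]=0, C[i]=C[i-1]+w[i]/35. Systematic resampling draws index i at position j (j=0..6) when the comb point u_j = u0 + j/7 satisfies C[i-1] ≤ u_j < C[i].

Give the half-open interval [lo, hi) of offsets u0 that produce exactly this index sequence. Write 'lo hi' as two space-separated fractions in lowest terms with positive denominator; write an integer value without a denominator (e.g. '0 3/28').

C = [8/35, 16/35, 3/5, 24/35, 26/35, 33/35, 1]
j=0 picked index 0: u0 ∈ [0, 8/35)
j=1 picked index 0: u0 ∈ [-1/7, 3/35)
j=2 picked index 1: u0 ∈ [-2/35, 6/35)
j=3 picked index 2: u0 ∈ [1/35, 6/35)
j=4 picked index 3: u0 ∈ [1/35, 4/35)
j=5 picked index 5: u0 ∈ [1/35, 8/35)
j=6 picked index 5: u0 ∈ [-4/35, 3/35)
intersection: [1/35, 3/35)

1/35 3/35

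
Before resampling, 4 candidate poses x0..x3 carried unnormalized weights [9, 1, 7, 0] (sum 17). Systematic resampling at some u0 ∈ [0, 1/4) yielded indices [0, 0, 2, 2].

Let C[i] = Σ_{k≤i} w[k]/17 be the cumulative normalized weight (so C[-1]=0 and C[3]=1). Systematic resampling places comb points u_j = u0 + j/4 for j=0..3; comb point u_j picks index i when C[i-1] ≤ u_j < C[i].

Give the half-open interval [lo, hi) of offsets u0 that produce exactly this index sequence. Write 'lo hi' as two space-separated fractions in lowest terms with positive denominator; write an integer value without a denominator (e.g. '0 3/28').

C = [9/17, 10/17, 1, 1]
j=0 picked index 0: u0 ∈ [0, 9/17)
j=1 picked index 0: u0 ∈ [-1/4, 19/68)
j=2 picked index 2: u0 ∈ [3/34, 1/2)
j=3 picked index 2: u0 ∈ [-11/68, 1/4)
intersection: [3/34, 1/4)

3/34 1/4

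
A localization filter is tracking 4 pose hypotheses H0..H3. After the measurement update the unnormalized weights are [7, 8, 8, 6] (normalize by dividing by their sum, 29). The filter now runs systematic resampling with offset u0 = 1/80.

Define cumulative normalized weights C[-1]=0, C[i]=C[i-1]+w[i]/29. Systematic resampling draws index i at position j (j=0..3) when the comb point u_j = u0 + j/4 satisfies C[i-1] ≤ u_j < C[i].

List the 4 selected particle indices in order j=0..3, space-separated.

0 1 1 2

C = [7/29, 15/29, 23/29, 1]
j=0: u_0=1/80 ∈ [0, 7/29) → index 0
j=1: u_1=21/80 ∈ [7/29, 15/29) → index 1
j=2: u_2=41/80 ∈ [7/29, 15/29) → index 1
j=3: u_3=61/80 ∈ [15/29, 23/29) → index 2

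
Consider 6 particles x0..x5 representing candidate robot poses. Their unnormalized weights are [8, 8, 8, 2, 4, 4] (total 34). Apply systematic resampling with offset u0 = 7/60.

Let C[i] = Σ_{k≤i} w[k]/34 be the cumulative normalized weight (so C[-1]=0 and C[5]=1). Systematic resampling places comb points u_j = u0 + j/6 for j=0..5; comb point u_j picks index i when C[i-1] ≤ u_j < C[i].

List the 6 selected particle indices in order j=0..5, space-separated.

0 1 1 2 4 5

C = [4/17, 8/17, 12/17, 13/17, 15/17, 1]
j=0: u_0=7/60 ∈ [0, 4/17) → index 0
j=1: u_1=17/60 ∈ [4/17, 8/17) → index 1
j=2: u_2=9/20 ∈ [4/17, 8/17) → index 1
j=3: u_3=37/60 ∈ [8/17, 12/17) → index 2
j=4: u_4=47/60 ∈ [13/17, 15/17) → index 4
j=5: u_5=19/20 ∈ [15/17, 1) → index 5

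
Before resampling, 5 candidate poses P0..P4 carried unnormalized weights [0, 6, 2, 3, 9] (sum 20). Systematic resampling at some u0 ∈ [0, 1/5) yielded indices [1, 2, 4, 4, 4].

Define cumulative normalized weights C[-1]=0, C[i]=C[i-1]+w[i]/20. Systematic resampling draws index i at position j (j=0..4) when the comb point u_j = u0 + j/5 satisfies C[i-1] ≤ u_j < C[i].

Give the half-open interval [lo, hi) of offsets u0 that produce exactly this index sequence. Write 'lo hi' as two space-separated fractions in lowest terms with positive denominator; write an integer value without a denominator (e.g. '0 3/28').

C = [0, 3/10, 2/5, 11/20, 1]
j=0 picked index 1: u0 ∈ [0, 3/10)
j=1 picked index 2: u0 ∈ [1/10, 1/5)
j=2 picked index 4: u0 ∈ [3/20, 3/5)
j=3 picked index 4: u0 ∈ [-1/20, 2/5)
j=4 picked index 4: u0 ∈ [-1/4, 1/5)
intersection: [3/20, 1/5)

3/20 1/5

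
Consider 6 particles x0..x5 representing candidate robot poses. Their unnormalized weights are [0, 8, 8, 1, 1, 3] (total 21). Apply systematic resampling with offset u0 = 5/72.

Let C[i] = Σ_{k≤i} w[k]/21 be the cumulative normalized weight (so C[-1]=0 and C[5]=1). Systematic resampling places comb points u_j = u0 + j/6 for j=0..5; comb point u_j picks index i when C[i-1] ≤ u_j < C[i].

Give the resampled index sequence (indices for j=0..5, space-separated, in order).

C = [0, 8/21, 16/21, 17/21, 6/7, 1]
j=0: u_0=5/72 ∈ [0, 8/21) → index 1
j=1: u_1=17/72 ∈ [0, 8/21) → index 1
j=2: u_2=29/72 ∈ [8/21, 16/21) → index 2
j=3: u_3=41/72 ∈ [8/21, 16/21) → index 2
j=4: u_4=53/72 ∈ [8/21, 16/21) → index 2
j=5: u_5=65/72 ∈ [6/7, 1) → index 5

1 1 2 2 2 5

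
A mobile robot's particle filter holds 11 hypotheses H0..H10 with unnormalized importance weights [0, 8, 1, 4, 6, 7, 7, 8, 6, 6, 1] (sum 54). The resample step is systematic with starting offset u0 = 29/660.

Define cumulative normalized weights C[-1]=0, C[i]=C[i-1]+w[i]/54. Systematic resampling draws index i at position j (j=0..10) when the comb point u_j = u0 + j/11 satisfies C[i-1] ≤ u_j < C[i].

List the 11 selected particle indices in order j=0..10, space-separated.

1 1 3 4 5 6 6 7 8 8 9

C = [0, 4/27, 1/6, 13/54, 19/54, 13/27, 11/18, 41/54, 47/54, 53/54, 1]
j=0: u_0=29/660 ∈ [0, 4/27) → index 1
j=1: u_1=89/660 ∈ [0, 4/27) → index 1
j=2: u_2=149/660 ∈ [1/6, 13/54) → index 3
j=3: u_3=19/60 ∈ [13/54, 19/54) → index 4
j=4: u_4=269/660 ∈ [19/54, 13/27) → index 5
j=5: u_5=329/660 ∈ [13/27, 11/18) → index 6
j=6: u_6=389/660 ∈ [13/27, 11/18) → index 6
j=7: u_7=449/660 ∈ [11/18, 41/54) → index 7
j=8: u_8=509/660 ∈ [41/54, 47/54) → index 8
j=9: u_9=569/660 ∈ [41/54, 47/54) → index 8
j=10: u_10=629/660 ∈ [47/54, 53/54) → index 9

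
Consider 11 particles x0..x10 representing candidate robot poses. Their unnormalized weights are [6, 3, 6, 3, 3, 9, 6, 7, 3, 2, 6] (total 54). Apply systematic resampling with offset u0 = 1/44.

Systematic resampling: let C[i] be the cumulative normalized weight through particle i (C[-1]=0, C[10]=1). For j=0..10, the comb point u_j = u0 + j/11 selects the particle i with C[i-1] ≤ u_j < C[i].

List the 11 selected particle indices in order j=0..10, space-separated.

C = [1/9, 1/6, 5/18, 1/3, 7/18, 5/9, 2/3, 43/54, 23/27, 8/9, 1]
j=0: u_0=1/44 ∈ [0, 1/9) → index 0
j=1: u_1=5/44 ∈ [1/9, 1/6) → index 1
j=2: u_2=9/44 ∈ [1/6, 5/18) → index 2
j=3: u_3=13/44 ∈ [5/18, 1/3) → index 3
j=4: u_4=17/44 ∈ [1/3, 7/18) → index 4
j=5: u_5=21/44 ∈ [7/18, 5/9) → index 5
j=6: u_6=25/44 ∈ [5/9, 2/3) → index 6
j=7: u_7=29/44 ∈ [5/9, 2/3) → index 6
j=8: u_8=3/4 ∈ [2/3, 43/54) → index 7
j=9: u_9=37/44 ∈ [43/54, 23/27) → index 8
j=10: u_10=41/44 ∈ [8/9, 1) → index 10

0 1 2 3 4 5 6 6 7 8 10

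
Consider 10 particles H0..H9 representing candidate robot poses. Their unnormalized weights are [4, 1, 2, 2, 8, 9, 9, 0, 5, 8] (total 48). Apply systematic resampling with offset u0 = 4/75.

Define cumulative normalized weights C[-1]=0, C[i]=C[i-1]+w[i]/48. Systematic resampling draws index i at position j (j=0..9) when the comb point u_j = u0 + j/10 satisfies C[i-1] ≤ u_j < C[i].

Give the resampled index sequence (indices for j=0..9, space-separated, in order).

C = [1/12, 5/48, 7/48, 3/16, 17/48, 13/24, 35/48, 35/48, 5/6, 1]
j=0: u_0=4/75 ∈ [0, 1/12) → index 0
j=1: u_1=23/150 ∈ [7/48, 3/16) → index 3
j=2: u_2=19/75 ∈ [3/16, 17/48) → index 4
j=3: u_3=53/150 ∈ [3/16, 17/48) → index 4
j=4: u_4=34/75 ∈ [17/48, 13/24) → index 5
j=5: u_5=83/150 ∈ [13/24, 35/48) → index 6
j=6: u_6=49/75 ∈ [13/24, 35/48) → index 6
j=7: u_7=113/150 ∈ [35/48, 5/6) → index 8
j=8: u_8=64/75 ∈ [5/6, 1) → index 9
j=9: u_9=143/150 ∈ [5/6, 1) → index 9

0 3 4 4 5 6 6 8 9 9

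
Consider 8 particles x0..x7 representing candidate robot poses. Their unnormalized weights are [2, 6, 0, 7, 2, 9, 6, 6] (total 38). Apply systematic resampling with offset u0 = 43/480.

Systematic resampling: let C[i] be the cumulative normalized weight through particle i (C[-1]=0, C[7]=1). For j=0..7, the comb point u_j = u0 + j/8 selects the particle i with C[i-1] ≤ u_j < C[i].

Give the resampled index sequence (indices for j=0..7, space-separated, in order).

1 3 3 5 5 6 6 7

C = [1/19, 4/19, 4/19, 15/38, 17/38, 13/19, 16/19, 1]
j=0: u_0=43/480 ∈ [1/19, 4/19) → index 1
j=1: u_1=103/480 ∈ [4/19, 15/38) → index 3
j=2: u_2=163/480 ∈ [4/19, 15/38) → index 3
j=3: u_3=223/480 ∈ [17/38, 13/19) → index 5
j=4: u_4=283/480 ∈ [17/38, 13/19) → index 5
j=5: u_5=343/480 ∈ [13/19, 16/19) → index 6
j=6: u_6=403/480 ∈ [13/19, 16/19) → index 6
j=7: u_7=463/480 ∈ [16/19, 1) → index 7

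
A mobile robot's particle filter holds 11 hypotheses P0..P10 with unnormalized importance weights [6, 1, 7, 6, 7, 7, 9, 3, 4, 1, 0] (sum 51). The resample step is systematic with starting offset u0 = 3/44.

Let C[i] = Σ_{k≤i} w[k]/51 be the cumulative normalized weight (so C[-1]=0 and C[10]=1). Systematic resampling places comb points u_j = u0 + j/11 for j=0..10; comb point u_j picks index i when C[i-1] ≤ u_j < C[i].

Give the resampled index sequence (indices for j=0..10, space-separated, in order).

C = [2/17, 7/51, 14/51, 20/51, 9/17, 2/3, 43/51, 46/51, 50/51, 1, 1]
j=0: u_0=3/44 ∈ [0, 2/17) → index 0
j=1: u_1=7/44 ∈ [7/51, 14/51) → index 2
j=2: u_2=1/4 ∈ [7/51, 14/51) → index 2
j=3: u_3=15/44 ∈ [14/51, 20/51) → index 3
j=4: u_4=19/44 ∈ [20/51, 9/17) → index 4
j=5: u_5=23/44 ∈ [20/51, 9/17) → index 4
j=6: u_6=27/44 ∈ [9/17, 2/3) → index 5
j=7: u_7=31/44 ∈ [2/3, 43/51) → index 6
j=8: u_8=35/44 ∈ [2/3, 43/51) → index 6
j=9: u_9=39/44 ∈ [43/51, 46/51) → index 7
j=10: u_10=43/44 ∈ [46/51, 50/51) → index 8

0 2 2 3 4 4 5 6 6 7 8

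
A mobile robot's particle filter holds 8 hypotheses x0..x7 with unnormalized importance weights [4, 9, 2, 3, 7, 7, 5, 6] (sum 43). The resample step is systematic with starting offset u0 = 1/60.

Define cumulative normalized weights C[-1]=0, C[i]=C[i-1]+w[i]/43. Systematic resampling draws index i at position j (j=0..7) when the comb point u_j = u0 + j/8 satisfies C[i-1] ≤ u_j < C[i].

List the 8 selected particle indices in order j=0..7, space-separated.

C = [4/43, 13/43, 15/43, 18/43, 25/43, 32/43, 37/43, 1]
j=0: u_0=1/60 ∈ [0, 4/43) → index 0
j=1: u_1=17/120 ∈ [4/43, 13/43) → index 1
j=2: u_2=4/15 ∈ [4/43, 13/43) → index 1
j=3: u_3=47/120 ∈ [15/43, 18/43) → index 3
j=4: u_4=31/60 ∈ [18/43, 25/43) → index 4
j=5: u_5=77/120 ∈ [25/43, 32/43) → index 5
j=6: u_6=23/30 ∈ [32/43, 37/43) → index 6
j=7: u_7=107/120 ∈ [37/43, 1) → index 7

0 1 1 3 4 5 6 7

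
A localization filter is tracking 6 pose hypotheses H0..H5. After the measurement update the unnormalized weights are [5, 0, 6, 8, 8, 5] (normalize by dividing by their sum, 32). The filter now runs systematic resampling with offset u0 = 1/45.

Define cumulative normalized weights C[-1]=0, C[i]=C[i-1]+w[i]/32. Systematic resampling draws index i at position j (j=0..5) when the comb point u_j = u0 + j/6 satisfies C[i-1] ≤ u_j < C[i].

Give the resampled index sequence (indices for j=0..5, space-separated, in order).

0 2 3 3 4 5

C = [5/32, 5/32, 11/32, 19/32, 27/32, 1]
j=0: u_0=1/45 ∈ [0, 5/32) → index 0
j=1: u_1=17/90 ∈ [5/32, 11/32) → index 2
j=2: u_2=16/45 ∈ [11/32, 19/32) → index 3
j=3: u_3=47/90 ∈ [11/32, 19/32) → index 3
j=4: u_4=31/45 ∈ [19/32, 27/32) → index 4
j=5: u_5=77/90 ∈ [27/32, 1) → index 5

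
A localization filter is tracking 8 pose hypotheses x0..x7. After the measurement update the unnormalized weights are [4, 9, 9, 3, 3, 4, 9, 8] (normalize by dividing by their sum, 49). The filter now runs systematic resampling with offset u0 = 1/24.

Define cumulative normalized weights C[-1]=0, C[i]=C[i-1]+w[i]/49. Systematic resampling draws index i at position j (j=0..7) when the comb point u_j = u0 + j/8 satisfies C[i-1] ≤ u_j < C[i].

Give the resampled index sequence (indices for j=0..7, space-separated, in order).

C = [4/49, 13/49, 22/49, 25/49, 4/7, 32/49, 41/49, 1]
j=0: u_0=1/24 ∈ [0, 4/49) → index 0
j=1: u_1=1/6 ∈ [4/49, 13/49) → index 1
j=2: u_2=7/24 ∈ [13/49, 22/49) → index 2
j=3: u_3=5/12 ∈ [13/49, 22/49) → index 2
j=4: u_4=13/24 ∈ [25/49, 4/7) → index 4
j=5: u_5=2/3 ∈ [32/49, 41/49) → index 6
j=6: u_6=19/24 ∈ [32/49, 41/49) → index 6
j=7: u_7=11/12 ∈ [41/49, 1) → index 7

0 1 2 2 4 6 6 7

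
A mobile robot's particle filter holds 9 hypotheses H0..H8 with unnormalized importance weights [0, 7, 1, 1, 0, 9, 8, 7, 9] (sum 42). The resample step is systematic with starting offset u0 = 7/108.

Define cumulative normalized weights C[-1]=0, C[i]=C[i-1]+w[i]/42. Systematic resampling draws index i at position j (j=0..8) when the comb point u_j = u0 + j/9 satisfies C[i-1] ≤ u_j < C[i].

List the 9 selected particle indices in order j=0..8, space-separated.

1 2 5 5 6 7 7 8 8

C = [0, 1/6, 4/21, 3/14, 3/14, 3/7, 13/21, 11/14, 1]
j=0: u_0=7/108 ∈ [0, 1/6) → index 1
j=1: u_1=19/108 ∈ [1/6, 4/21) → index 2
j=2: u_2=31/108 ∈ [3/14, 3/7) → index 5
j=3: u_3=43/108 ∈ [3/14, 3/7) → index 5
j=4: u_4=55/108 ∈ [3/7, 13/21) → index 6
j=5: u_5=67/108 ∈ [13/21, 11/14) → index 7
j=6: u_6=79/108 ∈ [13/21, 11/14) → index 7
j=7: u_7=91/108 ∈ [11/14, 1) → index 8
j=8: u_8=103/108 ∈ [11/14, 1) → index 8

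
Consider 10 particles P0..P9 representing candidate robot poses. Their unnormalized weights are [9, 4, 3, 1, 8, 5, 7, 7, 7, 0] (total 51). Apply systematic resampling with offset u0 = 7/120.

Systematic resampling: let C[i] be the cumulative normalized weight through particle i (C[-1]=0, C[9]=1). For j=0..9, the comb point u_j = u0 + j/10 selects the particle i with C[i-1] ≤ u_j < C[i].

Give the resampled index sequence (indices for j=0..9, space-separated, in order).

0 0 2 4 4 5 6 7 7 8

C = [3/17, 13/51, 16/51, 1/3, 25/51, 10/17, 37/51, 44/51, 1, 1]
j=0: u_0=7/120 ∈ [0, 3/17) → index 0
j=1: u_1=19/120 ∈ [0, 3/17) → index 0
j=2: u_2=31/120 ∈ [13/51, 16/51) → index 2
j=3: u_3=43/120 ∈ [1/3, 25/51) → index 4
j=4: u_4=11/24 ∈ [1/3, 25/51) → index 4
j=5: u_5=67/120 ∈ [25/51, 10/17) → index 5
j=6: u_6=79/120 ∈ [10/17, 37/51) → index 6
j=7: u_7=91/120 ∈ [37/51, 44/51) → index 7
j=8: u_8=103/120 ∈ [37/51, 44/51) → index 7
j=9: u_9=23/24 ∈ [44/51, 1) → index 8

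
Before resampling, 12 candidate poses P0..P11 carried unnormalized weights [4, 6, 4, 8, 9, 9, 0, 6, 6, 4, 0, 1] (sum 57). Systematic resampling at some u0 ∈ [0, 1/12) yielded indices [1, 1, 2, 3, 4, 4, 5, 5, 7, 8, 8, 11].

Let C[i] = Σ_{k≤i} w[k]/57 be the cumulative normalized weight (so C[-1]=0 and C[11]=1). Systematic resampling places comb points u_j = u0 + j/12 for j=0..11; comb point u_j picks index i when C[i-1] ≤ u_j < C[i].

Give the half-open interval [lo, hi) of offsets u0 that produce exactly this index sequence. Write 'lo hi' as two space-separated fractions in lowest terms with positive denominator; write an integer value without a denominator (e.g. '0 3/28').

C = [4/57, 10/57, 14/57, 22/57, 31/57, 40/57, 40/57, 46/57, 52/57, 56/57, 56/57, 1]
j=0 picked index 1: u0 ∈ [4/57, 10/57)
j=1 picked index 1: u0 ∈ [-1/76, 7/76)
j=2 picked index 2: u0 ∈ [1/114, 3/38)
j=3 picked index 3: u0 ∈ [-1/228, 31/228)
j=4 picked index 4: u0 ∈ [1/19, 4/19)
j=5 picked index 4: u0 ∈ [-7/228, 29/228)
j=6 picked index 5: u0 ∈ [5/114, 23/114)
j=7 picked index 5: u0 ∈ [-3/76, 9/76)
j=8 picked index 7: u0 ∈ [2/57, 8/57)
j=9 picked index 8: u0 ∈ [13/228, 37/228)
j=10 picked index 8: u0 ∈ [-1/38, 3/38)
j=11 picked index 11: u0 ∈ [5/76, 1/12)
intersection: [4/57, 3/38)

4/57 3/38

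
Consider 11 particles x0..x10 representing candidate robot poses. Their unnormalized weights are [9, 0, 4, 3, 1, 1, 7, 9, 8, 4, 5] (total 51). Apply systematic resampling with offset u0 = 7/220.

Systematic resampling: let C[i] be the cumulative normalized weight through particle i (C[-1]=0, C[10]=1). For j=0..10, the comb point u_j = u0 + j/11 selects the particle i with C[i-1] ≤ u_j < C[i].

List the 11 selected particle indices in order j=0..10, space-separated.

0 0 2 3 6 6 7 8 8 9 10

C = [3/17, 3/17, 13/51, 16/51, 1/3, 6/17, 25/51, 2/3, 14/17, 46/51, 1]
j=0: u_0=7/220 ∈ [0, 3/17) → index 0
j=1: u_1=27/220 ∈ [0, 3/17) → index 0
j=2: u_2=47/220 ∈ [3/17, 13/51) → index 2
j=3: u_3=67/220 ∈ [13/51, 16/51) → index 3
j=4: u_4=87/220 ∈ [6/17, 25/51) → index 6
j=5: u_5=107/220 ∈ [6/17, 25/51) → index 6
j=6: u_6=127/220 ∈ [25/51, 2/3) → index 7
j=7: u_7=147/220 ∈ [2/3, 14/17) → index 8
j=8: u_8=167/220 ∈ [2/3, 14/17) → index 8
j=9: u_9=17/20 ∈ [14/17, 46/51) → index 9
j=10: u_10=207/220 ∈ [46/51, 1) → index 10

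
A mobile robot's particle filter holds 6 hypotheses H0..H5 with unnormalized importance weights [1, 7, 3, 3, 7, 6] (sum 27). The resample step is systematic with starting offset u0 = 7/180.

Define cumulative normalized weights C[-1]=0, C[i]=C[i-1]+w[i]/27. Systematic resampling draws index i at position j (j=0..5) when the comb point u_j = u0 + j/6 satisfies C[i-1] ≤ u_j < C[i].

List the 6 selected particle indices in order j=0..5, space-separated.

C = [1/27, 8/27, 11/27, 14/27, 7/9, 1]
j=0: u_0=7/180 ∈ [1/27, 8/27) → index 1
j=1: u_1=37/180 ∈ [1/27, 8/27) → index 1
j=2: u_2=67/180 ∈ [8/27, 11/27) → index 2
j=3: u_3=97/180 ∈ [14/27, 7/9) → index 4
j=4: u_4=127/180 ∈ [14/27, 7/9) → index 4
j=5: u_5=157/180 ∈ [7/9, 1) → index 5

1 1 2 4 4 5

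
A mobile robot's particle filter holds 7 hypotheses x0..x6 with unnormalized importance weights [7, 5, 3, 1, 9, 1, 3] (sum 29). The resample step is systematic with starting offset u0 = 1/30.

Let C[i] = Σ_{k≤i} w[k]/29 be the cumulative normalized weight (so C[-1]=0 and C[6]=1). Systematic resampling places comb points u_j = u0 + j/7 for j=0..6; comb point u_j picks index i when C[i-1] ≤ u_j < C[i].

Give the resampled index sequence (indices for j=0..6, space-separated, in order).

0 0 1 2 4 4 5

C = [7/29, 12/29, 15/29, 16/29, 25/29, 26/29, 1]
j=0: u_0=1/30 ∈ [0, 7/29) → index 0
j=1: u_1=37/210 ∈ [0, 7/29) → index 0
j=2: u_2=67/210 ∈ [7/29, 12/29) → index 1
j=3: u_3=97/210 ∈ [12/29, 15/29) → index 2
j=4: u_4=127/210 ∈ [16/29, 25/29) → index 4
j=5: u_5=157/210 ∈ [16/29, 25/29) → index 4
j=6: u_6=187/210 ∈ [25/29, 26/29) → index 5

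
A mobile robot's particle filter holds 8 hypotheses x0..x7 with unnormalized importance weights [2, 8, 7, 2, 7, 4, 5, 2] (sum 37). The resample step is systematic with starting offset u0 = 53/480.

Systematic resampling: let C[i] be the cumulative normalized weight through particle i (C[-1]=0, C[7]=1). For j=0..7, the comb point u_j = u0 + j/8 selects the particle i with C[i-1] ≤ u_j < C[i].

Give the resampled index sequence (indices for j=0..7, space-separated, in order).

1 1 2 3 4 5 6 7

C = [2/37, 10/37, 17/37, 19/37, 26/37, 30/37, 35/37, 1]
j=0: u_0=53/480 ∈ [2/37, 10/37) → index 1
j=1: u_1=113/480 ∈ [2/37, 10/37) → index 1
j=2: u_2=173/480 ∈ [10/37, 17/37) → index 2
j=3: u_3=233/480 ∈ [17/37, 19/37) → index 3
j=4: u_4=293/480 ∈ [19/37, 26/37) → index 4
j=5: u_5=353/480 ∈ [26/37, 30/37) → index 5
j=6: u_6=413/480 ∈ [30/37, 35/37) → index 6
j=7: u_7=473/480 ∈ [35/37, 1) → index 7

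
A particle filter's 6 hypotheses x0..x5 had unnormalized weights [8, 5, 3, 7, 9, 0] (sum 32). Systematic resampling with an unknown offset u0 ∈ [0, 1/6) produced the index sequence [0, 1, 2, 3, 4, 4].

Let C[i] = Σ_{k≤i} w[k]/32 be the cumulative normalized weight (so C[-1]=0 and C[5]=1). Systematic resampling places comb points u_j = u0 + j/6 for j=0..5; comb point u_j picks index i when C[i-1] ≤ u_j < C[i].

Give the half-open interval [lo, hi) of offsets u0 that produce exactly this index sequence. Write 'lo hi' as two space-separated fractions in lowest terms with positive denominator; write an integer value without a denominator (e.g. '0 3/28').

1/12 1/6

C = [1/4, 13/32, 1/2, 23/32, 1, 1]
j=0 picked index 0: u0 ∈ [0, 1/4)
j=1 picked index 1: u0 ∈ [1/12, 23/96)
j=2 picked index 2: u0 ∈ [7/96, 1/6)
j=3 picked index 3: u0 ∈ [0, 7/32)
j=4 picked index 4: u0 ∈ [5/96, 1/3)
j=5 picked index 4: u0 ∈ [-11/96, 1/6)
intersection: [1/12, 1/6)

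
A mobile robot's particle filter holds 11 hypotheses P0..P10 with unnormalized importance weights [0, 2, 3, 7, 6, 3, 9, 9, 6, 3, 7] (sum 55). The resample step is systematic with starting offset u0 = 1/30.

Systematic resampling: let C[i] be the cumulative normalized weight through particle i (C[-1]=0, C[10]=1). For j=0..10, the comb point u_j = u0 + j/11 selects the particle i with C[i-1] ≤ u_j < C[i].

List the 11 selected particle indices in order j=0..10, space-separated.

C = [0, 2/55, 1/11, 12/55, 18/55, 21/55, 6/11, 39/55, 9/11, 48/55, 1]
j=0: u_0=1/30 ∈ [0, 2/55) → index 1
j=1: u_1=41/330 ∈ [1/11, 12/55) → index 3
j=2: u_2=71/330 ∈ [1/11, 12/55) → index 3
j=3: u_3=101/330 ∈ [12/55, 18/55) → index 4
j=4: u_4=131/330 ∈ [21/55, 6/11) → index 6
j=5: u_5=161/330 ∈ [21/55, 6/11) → index 6
j=6: u_6=191/330 ∈ [6/11, 39/55) → index 7
j=7: u_7=221/330 ∈ [6/11, 39/55) → index 7
j=8: u_8=251/330 ∈ [39/55, 9/11) → index 8
j=9: u_9=281/330 ∈ [9/11, 48/55) → index 9
j=10: u_10=311/330 ∈ [48/55, 1) → index 10

1 3 3 4 6 6 7 7 8 9 10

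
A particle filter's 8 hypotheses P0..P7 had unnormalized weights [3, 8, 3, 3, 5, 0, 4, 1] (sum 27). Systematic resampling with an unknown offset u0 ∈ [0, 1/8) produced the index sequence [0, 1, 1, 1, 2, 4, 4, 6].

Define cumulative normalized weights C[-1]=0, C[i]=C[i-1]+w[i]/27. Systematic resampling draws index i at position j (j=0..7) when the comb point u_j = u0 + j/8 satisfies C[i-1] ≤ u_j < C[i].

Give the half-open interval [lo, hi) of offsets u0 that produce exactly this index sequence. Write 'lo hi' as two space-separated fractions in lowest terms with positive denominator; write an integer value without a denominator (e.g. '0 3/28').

1/216 1/54

C = [1/9, 11/27, 14/27, 17/27, 22/27, 22/27, 26/27, 1]
j=0 picked index 0: u0 ∈ [0, 1/9)
j=1 picked index 1: u0 ∈ [-1/72, 61/216)
j=2 picked index 1: u0 ∈ [-5/36, 17/108)
j=3 picked index 1: u0 ∈ [-19/72, 7/216)
j=4 picked index 2: u0 ∈ [-5/54, 1/54)
j=5 picked index 4: u0 ∈ [1/216, 41/216)
j=6 picked index 4: u0 ∈ [-13/108, 7/108)
j=7 picked index 6: u0 ∈ [-13/216, 19/216)
intersection: [1/216, 1/54)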